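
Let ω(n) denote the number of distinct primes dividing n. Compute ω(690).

4

690 = 2 · 345
345 = 3 · 115
115 = 5 · 23
690 = 2 · 3 · 5 · 23, which has 4 distinct prime factors.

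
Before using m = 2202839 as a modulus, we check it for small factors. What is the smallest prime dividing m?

53

2202839 is odd.
Digit sum 26, not divisible by 3.
Ends in 9: not divisible by 5.
7: 2202839 = 7·314691 + 2
11: 2202839 = 11·200258 + 1
13: 2202839 = 13·169449 + 2
17: 2202839 = 17·129578 + 13
19: 2202839 = 19·115938 + 17
23: 2202839 = 23·95775 + 14
29: 2202839 = 29·75959 + 28
31: 2202839 = 31·71059 + 10
37: 2202839 = 37·59536 + 7
41: 2202839 = 41·53727 + 32
43: 2202839 = 43·51228 + 35
47: 2202839 = 47·46868 + 43
53: 2202839 = 53·41563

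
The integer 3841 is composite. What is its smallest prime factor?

3841 is odd.
Digit sum 16, not divisible by 3.
Ends in 1: not divisible by 5.
7: 3841 = 7·548 + 5
11: 3841 = 11·349 + 2
13: 3841 = 13·295 + 6
17: 3841 = 17·225 + 16
19: 3841 = 19·202 + 3
23: 3841 = 23·167

23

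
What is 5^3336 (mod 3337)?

1922

5^1 ≡ 5 (mod 3337)
5^2 ≡ 5^2 = 25 ≡ 25 (mod 3337)
5^4 ≡ 25^2 = 625 ≡ 625 (mod 3337)
5^8 ≡ 625^2 = 390625 ≡ 196 (mod 3337)
5^16 ≡ 196^2 = 38416 ≡ 1709 (mod 3337)
5^32 ≡ 1709^2 = 2920681 ≡ 806 (mod 3337)
5^64 ≡ 806^2 = 649636 ≡ 2258 (mod 3337)
5^128 ≡ 2258^2 = 5098564 ≡ 2965 (mod 3337)
5^256 ≡ 2965^2 = 8791225 ≡ 1567 (mod 3337)
5^512 ≡ 1567^2 = 2455489 ≡ 2794 (mod 3337)
5^1024 ≡ 2794^2 = 7806436 ≡ 1193 (mod 3337)
5^2048 ≡ 1193^2 = 1423249 ≡ 1687 (mod 3337)
3336 = 2048 + 1024 + 256 + 8 in binary powers of 2.
So 5^3336 ≡ 1687 · 1193 · 1567 · 196 ≡ 1922 (mod 3337).
Since 1922 ≠ 1, base 5 is a Fermat witness: 3337 is composite.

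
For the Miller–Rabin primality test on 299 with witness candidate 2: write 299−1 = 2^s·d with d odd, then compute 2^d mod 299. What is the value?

299 − 1 = 298 = 2^1 · 149, so d = 149.
2^1 ≡ 2 (mod 299)
2^2 ≡ 2^2 = 4 ≡ 4 (mod 299)
2^4 ≡ 4^2 = 16 ≡ 16 (mod 299)
2^8 ≡ 16^2 = 256 ≡ 256 (mod 299)
2^16 ≡ 256^2 = 65536 ≡ 55 (mod 299)
2^32 ≡ 55^2 = 3025 ≡ 35 (mod 299)
2^64 ≡ 35^2 = 1225 ≡ 29 (mod 299)
2^128 ≡ 29^2 = 841 ≡ 243 (mod 299)
149 = 128 + 16 + 4 + 1 in binary powers of 2.
So 2^149 ≡ 243 · 55 · 16 · 2 ≡ 110 (mod 299).
Squaring chain: 110; never reaches −1, so base 2 is a Miller–Rabin witness that 299 is composite.

110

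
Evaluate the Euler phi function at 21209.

20916

Factor: 21209 = 127 · 167.
φ(21209) = (127−1) · (167−1) = 126 · 166 = 20916.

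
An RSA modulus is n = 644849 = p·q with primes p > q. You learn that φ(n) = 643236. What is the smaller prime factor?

727

φ(n) = (p−1)(q−1) = n − (p+q) + 1, so p + q = 644849 − 643236 + 1 = 1614.
p and q are the roots of t² − 1614t + 644849 = 0.
Discriminant: 1614² − 4·644849 = 2604996 − 2579396 = 25600; √25600 = 160.
q = (1614 − 160)/2 = 727, p = (1614 + 160)/2 = 887.
Check: 727 · 887 = 644849.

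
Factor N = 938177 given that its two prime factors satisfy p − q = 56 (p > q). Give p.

Since p = q + 56, we have 938177 = q(q + 56), so q² + 56q − 938177 = 0.
Discriminant: 56² + 4·938177 = 3136 + 3752708 = 3755844; √3755844 = 1938.
q = (−56 + 1938)/2 = 941, and p = q + 56 = 997.
Check: 941 · 997 = 938177.

997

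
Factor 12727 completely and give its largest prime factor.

12727 = 11 · 1157
1157 = 13 · 89
89 is prime.
So 12727 = 11 · 13 · 89; the largest prime factor is 89.

89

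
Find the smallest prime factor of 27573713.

89

27573713 is odd.
Digit sum 35, not divisible by 3.
Ends in 3: not divisible by 5.
7: 27573713 = 7·3939101 + 6
11: 27573713 = 11·2506701 + 2
13: 27573713 = 13·2121054 + 11
17: 27573713 = 17·1621983 + 2
19: 27573713 = 19·1451248 + 1
23: 27573713 = 23·1198857 + 2
29: 27573713 = 29·950817 + 20
31: 27573713 = 31·889474 + 19
37: 27573713 = 37·745235 + 18
41: 27573713 = 41·672529 + 24
43: 27573713 = 43·641249 + 6
47: 27573713 = 47·586674 + 35
53: 27573713 = 53·520258 + 39
59: 27573713 = 59·467351 + 4
61: 27573713 = 61·452028 + 5
67: 27573713 = 67·411547 + 64
71: 27573713 = 71·388362 + 11
73: 27573713 = 73·377722 + 7
79: 27573713 = 79·349034 + 27
83: 27573713 = 83·332213 + 34
89: 27573713 = 89·309817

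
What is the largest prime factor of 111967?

83

111967 = 19 · 5893
5893 = 71 · 83
83 is prime.
So 111967 = 19 · 71 · 83; the largest prime factor is 83.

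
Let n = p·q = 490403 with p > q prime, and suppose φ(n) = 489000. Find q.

φ(n) = (p−1)(q−1) = n − (p+q) + 1, so p + q = 490403 − 489000 + 1 = 1404.
p and q are the roots of t² − 1404t + 490403 = 0.
Discriminant: 1404² − 4·490403 = 1971216 − 1961612 = 9604; √9604 = 98.
q = (1404 − 98)/2 = 653, p = (1404 + 98)/2 = 751.
Check: 653 · 751 = 490403.

653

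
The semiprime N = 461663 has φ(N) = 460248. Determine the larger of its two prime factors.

907

φ(n) = (p−1)(q−1) = n − (p+q) + 1, so p + q = 461663 − 460248 + 1 = 1416.
p and q are the roots of t² − 1416t + 461663 = 0.
Discriminant: 1416² − 4·461663 = 2005056 − 1846652 = 158404; √158404 = 398.
q = (1416 − 398)/2 = 509, p = (1416 + 398)/2 = 907.
Check: 509 · 907 = 461663.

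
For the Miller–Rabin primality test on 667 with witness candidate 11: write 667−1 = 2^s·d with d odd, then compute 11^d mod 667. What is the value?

135

667 − 1 = 666 = 2^1 · 333, so d = 333.
11^1 ≡ 11 (mod 667)
11^2 ≡ 11^2 = 121 ≡ 121 (mod 667)
11^4 ≡ 121^2 = 14641 ≡ 634 (mod 667)
11^8 ≡ 634^2 = 401956 ≡ 422 (mod 667)
11^16 ≡ 422^2 = 178084 ≡ 662 (mod 667)
11^32 ≡ 662^2 = 438244 ≡ 25 (mod 667)
11^64 ≡ 25^2 = 625 ≡ 625 (mod 667)
11^128 ≡ 625^2 = 390625 ≡ 430 (mod 667)
11^256 ≡ 430^2 = 184900 ≡ 141 (mod 667)
333 = 256 + 64 + 8 + 4 + 1 in binary powers of 2.
So 11^333 ≡ 141 · 625 · 422 · 634 · 11 ≡ 135 (mod 667).
Squaring chain: 135; never reaches −1, so base 11 is a Miller–Rabin witness that 667 is composite.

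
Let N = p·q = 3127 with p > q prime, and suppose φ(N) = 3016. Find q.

53

φ(n) = (p−1)(q−1) = n − (p+q) + 1, so p + q = 3127 − 3016 + 1 = 112.
p and q are the roots of t² − 112t + 3127 = 0.
Discriminant: 112² − 4·3127 = 12544 − 12508 = 36; √36 = 6.
q = (112 − 6)/2 = 53, p = (112 + 6)/2 = 59.
Check: 53 · 59 = 3127.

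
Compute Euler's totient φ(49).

42

Factor: 49 = 7^2.
φ(49) = 7^1·(7−1) = 42.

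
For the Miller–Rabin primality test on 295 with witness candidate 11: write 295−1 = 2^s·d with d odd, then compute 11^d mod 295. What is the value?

56

295 − 1 = 294 = 2^1 · 147, so d = 147.
11^1 ≡ 11 (mod 295)
11^2 ≡ 11^2 = 121 ≡ 121 (mod 295)
11^4 ≡ 121^2 = 14641 ≡ 186 (mod 295)
11^8 ≡ 186^2 = 34596 ≡ 81 (mod 295)
11^16 ≡ 81^2 = 6561 ≡ 71 (mod 295)
11^32 ≡ 71^2 = 5041 ≡ 26 (mod 295)
11^64 ≡ 26^2 = 676 ≡ 86 (mod 295)
11^128 ≡ 86^2 = 7396 ≡ 21 (mod 295)
147 = 128 + 16 + 2 + 1 in binary powers of 2.
So 11^147 ≡ 21 · 71 · 121 · 11 ≡ 56 (mod 295).
Squaring chain: 56; never reaches −1, so base 11 is a Miller–Rabin witness that 295 is composite.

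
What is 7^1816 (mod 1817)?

7^1 ≡ 7 (mod 1817)
7^2 ≡ 7^2 = 49 ≡ 49 (mod 1817)
7^4 ≡ 49^2 = 2401 ≡ 584 (mod 1817)
7^8 ≡ 584^2 = 341056 ≡ 1277 (mod 1817)
7^16 ≡ 1277^2 = 1630729 ≡ 880 (mod 1817)
7^32 ≡ 880^2 = 774400 ≡ 358 (mod 1817)
7^64 ≡ 358^2 = 128164 ≡ 974 (mod 1817)
7^128 ≡ 974^2 = 948676 ≡ 202 (mod 1817)
7^256 ≡ 202^2 = 40804 ≡ 830 (mod 1817)
7^512 ≡ 830^2 = 688900 ≡ 257 (mod 1817)
7^1024 ≡ 257^2 = 66049 ≡ 637 (mod 1817)
1816 = 1024 + 512 + 256 + 16 + 8 in binary powers of 2.
So 7^1816 ≡ 637 · 257 · 830 · 880 · 1277 ≡ 1304 (mod 1817).
Since 1304 ≠ 1, base 7 is a Fermat witness: 1817 is composite.

1304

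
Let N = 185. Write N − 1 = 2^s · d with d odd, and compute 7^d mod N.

83

185 − 1 = 184 = 2^3 · 23, so d = 23.
7^1 ≡ 7 (mod 185)
7^2 ≡ 7^2 = 49 ≡ 49 (mod 185)
7^4 ≡ 49^2 = 2401 ≡ 181 (mod 185)
7^8 ≡ 181^2 = 32761 ≡ 16 (mod 185)
7^16 ≡ 16^2 = 256 ≡ 71 (mod 185)
23 = 16 + 4 + 2 + 1 in binary powers of 2.
So 7^23 ≡ 71 · 181 · 49 · 7 ≡ 83 (mod 185).
Squaring chain: 83 → 44 → 86; never reaches −1, so base 7 is a Miller–Rabin witness that 185 is composite.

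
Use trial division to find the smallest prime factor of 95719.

95719 is odd.
Digit sum 31, not divisible by 3.
Ends in 9: not divisible by 5.
7: 95719 = 7·13674 + 1
11: 95719 = 11·8701 + 8
13: 95719 = 13·7363

13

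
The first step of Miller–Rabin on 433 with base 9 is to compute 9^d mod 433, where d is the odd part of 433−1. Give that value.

433 − 1 = 432 = 2^4 · 27, so d = 27.
9^1 ≡ 9 (mod 433)
9^2 ≡ 9^2 = 81 ≡ 81 (mod 433)
9^4 ≡ 81^2 = 6561 ≡ 66 (mod 433)
9^8 ≡ 66^2 = 4356 ≡ 26 (mod 433)
9^16 ≡ 26^2 = 676 ≡ 243 (mod 433)
27 = 16 + 8 + 2 + 1 in binary powers of 2.
So 9^27 ≡ 243 · 26 · 81 · 9 ≡ 1 (mod 433).
Since 9^d ≡ 1 (mod 433), base 9 does not prove 433 composite.

1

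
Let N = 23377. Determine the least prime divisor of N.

97

23377 is odd.
Digit sum 22, not divisible by 3.
Ends in 7: not divisible by 5.
7: 23377 = 7·3339 + 4
11: 23377 = 11·2125 + 2
13: 23377 = 13·1798 + 3
17: 23377 = 17·1375 + 2
19: 23377 = 19·1230 + 7
23: 23377 = 23·1016 + 9
29: 23377 = 29·806 + 3
31: 23377 = 31·754 + 3
37: 23377 = 37·631 + 30
41: 23377 = 41·570 + 7
43: 23377 = 43·543 + 28
47: 23377 = 47·497 + 18
53: 23377 = 53·441 + 4
59: 23377 = 59·396 + 13
61: 23377 = 61·383 + 14
67: 23377 = 67·348 + 61
71: 23377 = 71·329 + 18
73: 23377 = 73·320 + 17
79: 23377 = 79·295 + 72
83: 23377 = 83·281 + 54
89: 23377 = 89·262 + 59
97: 23377 = 97·241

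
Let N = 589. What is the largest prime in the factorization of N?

31

589 = 19 · 31
31 is prime.
So 589 = 19 · 31; the largest prime factor is 31.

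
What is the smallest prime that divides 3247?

17

3247 is odd.
Digit sum 16, not divisible by 3.
Ends in 7: not divisible by 5.
7: 3247 = 7·463 + 6
11: 3247 = 11·295 + 2
13: 3247 = 13·249 + 10
17: 3247 = 17·191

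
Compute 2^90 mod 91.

64

2^1 ≡ 2 (mod 91)
2^2 ≡ 2^2 = 4 ≡ 4 (mod 91)
2^4 ≡ 4^2 = 16 ≡ 16 (mod 91)
2^8 ≡ 16^2 = 256 ≡ 74 (mod 91)
2^16 ≡ 74^2 = 5476 ≡ 16 (mod 91)
2^32 ≡ 16^2 = 256 ≡ 74 (mod 91)
2^64 ≡ 74^2 = 5476 ≡ 16 (mod 91)
90 = 64 + 16 + 8 + 2 in binary powers of 2.
So 2^90 ≡ 16 · 16 · 74 · 4 ≡ 64 (mod 91).
Since 64 ≠ 1, base 2 is a Fermat witness: 91 is composite.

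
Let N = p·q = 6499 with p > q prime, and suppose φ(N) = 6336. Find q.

φ(n) = (p−1)(q−1) = n − (p+q) + 1, so p + q = 6499 − 6336 + 1 = 164.
p and q are the roots of t² − 164t + 6499 = 0.
Discriminant: 164² − 4·6499 = 26896 − 25996 = 900; √900 = 30.
q = (164 − 30)/2 = 67, p = (164 + 30)/2 = 97.
Check: 67 · 97 = 6499.

67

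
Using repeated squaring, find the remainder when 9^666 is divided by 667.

9^1 ≡ 9 (mod 667)
9^2 ≡ 9^2 = 81 ≡ 81 (mod 667)
9^4 ≡ 81^2 = 6561 ≡ 558 (mod 667)
9^8 ≡ 558^2 = 311364 ≡ 542 (mod 667)
9^16 ≡ 542^2 = 293764 ≡ 284 (mod 667)
9^32 ≡ 284^2 = 80656 ≡ 616 (mod 667)
9^64 ≡ 616^2 = 379456 ≡ 600 (mod 667)
9^128 ≡ 600^2 = 360000 ≡ 487 (mod 667)
9^256 ≡ 487^2 = 237169 ≡ 384 (mod 667)
9^512 ≡ 384^2 = 147456 ≡ 49 (mod 667)
666 = 512 + 128 + 16 + 8 + 2 in binary powers of 2.
So 9^666 ≡ 49 · 487 · 284 · 542 · 81 ≡ 49 (mod 667).
Since 49 ≠ 1, base 9 is a Fermat witness: 667 is composite.

49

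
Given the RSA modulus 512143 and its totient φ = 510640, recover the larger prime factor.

983

φ(n) = (p−1)(q−1) = n − (p+q) + 1, so p + q = 512143 − 510640 + 1 = 1504.
p and q are the roots of t² − 1504t + 512143 = 0.
Discriminant: 1504² − 4·512143 = 2262016 − 2048572 = 213444; √213444 = 462.
q = (1504 − 462)/2 = 521, p = (1504 + 462)/2 = 983.
Check: 521 · 983 = 512143.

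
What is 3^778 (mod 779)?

3^1 ≡ 3 (mod 779)
3^2 ≡ 3^2 = 9 ≡ 9 (mod 779)
3^4 ≡ 9^2 = 81 ≡ 81 (mod 779)
3^8 ≡ 81^2 = 6561 ≡ 329 (mod 779)
3^16 ≡ 329^2 = 108241 ≡ 739 (mod 779)
3^32 ≡ 739^2 = 546121 ≡ 42 (mod 779)
3^64 ≡ 42^2 = 1764 ≡ 206 (mod 779)
3^128 ≡ 206^2 = 42436 ≡ 370 (mod 779)
3^256 ≡ 370^2 = 136900 ≡ 575 (mod 779)
3^512 ≡ 575^2 = 330625 ≡ 329 (mod 779)
778 = 512 + 256 + 8 + 2 in binary powers of 2.
So 3^778 ≡ 329 · 575 · 329 · 9 ≡ 214 (mod 779).
Since 214 ≠ 1, base 3 is a Fermat witness: 779 is composite.

214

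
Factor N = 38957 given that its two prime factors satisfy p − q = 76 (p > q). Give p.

239

Since p = q + 76, we have 38957 = q(q + 76), so q² + 76q − 38957 = 0.
Discriminant: 76² + 4·38957 = 5776 + 155828 = 161604; √161604 = 402.
q = (−76 + 402)/2 = 163, and p = q + 76 = 239.
Check: 163 · 239 = 38957.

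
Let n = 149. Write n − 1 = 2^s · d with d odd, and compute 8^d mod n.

149 − 1 = 148 = 2^2 · 37, so d = 37.
8^1 ≡ 8 (mod 149)
8^2 ≡ 8^2 = 64 ≡ 64 (mod 149)
8^4 ≡ 64^2 = 4096 ≡ 73 (mod 149)
8^8 ≡ 73^2 = 5329 ≡ 114 (mod 149)
8^16 ≡ 114^2 = 12996 ≡ 33 (mod 149)
8^32 ≡ 33^2 = 1089 ≡ 46 (mod 149)
37 = 32 + 4 + 1 in binary powers of 2.
So 8^37 ≡ 46 · 73 · 8 ≡ 44 (mod 149).
Squaring chain: 44 → 148; reaches −1, so base 8 does not prove 149 composite.

44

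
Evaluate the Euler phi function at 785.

Factor: 785 = 5 · 157.
φ(785) = (5−1) · (157−1) = 4 · 156 = 624.

624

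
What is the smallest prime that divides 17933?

79

17933 is odd.
Digit sum 23, not divisible by 3.
Ends in 3: not divisible by 5.
7: 17933 = 7·2561 + 6
11: 17933 = 11·1630 + 3
13: 17933 = 13·1379 + 6
17: 17933 = 17·1054 + 15
19: 17933 = 19·943 + 16
23: 17933 = 23·779 + 16
29: 17933 = 29·618 + 11
31: 17933 = 31·578 + 15
37: 17933 = 37·484 + 25
41: 17933 = 41·437 + 16
43: 17933 = 43·417 + 2
47: 17933 = 47·381 + 26
53: 17933 = 53·338 + 19
59: 17933 = 59·303 + 56
61: 17933 = 61·293 + 60
67: 17933 = 67·267 + 44
71: 17933 = 71·252 + 41
73: 17933 = 73·245 + 48
79: 17933 = 79·227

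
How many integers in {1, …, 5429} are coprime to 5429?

5280

Factor: 5429 = 61 · 89.
φ(5429) = (61−1) · (89−1) = 60 · 88 = 5280.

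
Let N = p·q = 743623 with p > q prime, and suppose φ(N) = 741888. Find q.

φ(n) = (p−1)(q−1) = n − (p+q) + 1, so p + q = 743623 − 741888 + 1 = 1736.
p and q are the roots of t² − 1736t + 743623 = 0.
Discriminant: 1736² − 4·743623 = 3013696 − 2974492 = 39204; √39204 = 198.
q = (1736 − 198)/2 = 769, p = (1736 + 198)/2 = 967.
Check: 769 · 967 = 743623.

769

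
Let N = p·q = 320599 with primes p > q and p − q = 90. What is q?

Since p = q + 90, we have 320599 = q(q + 90), so q² + 90q − 320599 = 0.
Discriminant: 90² + 4·320599 = 8100 + 1282396 = 1290496; √1290496 = 1136.
q = (−90 + 1136)/2 = 523, and p = q + 90 = 613.
Check: 523 · 613 = 320599.

523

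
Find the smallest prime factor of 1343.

17

1343 is odd.
Digit sum 11, not divisible by 3.
Ends in 3: not divisible by 5.
7: 1343 = 7·191 + 6
11: 1343 = 11·122 + 1
13: 1343 = 13·103 + 4
17: 1343 = 17·79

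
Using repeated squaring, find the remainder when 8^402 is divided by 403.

64

8^1 ≡ 8 (mod 403)
8^2 ≡ 8^2 = 64 ≡ 64 (mod 403)
8^4 ≡ 64^2 = 4096 ≡ 66 (mod 403)
8^8 ≡ 66^2 = 4356 ≡ 326 (mod 403)
8^16 ≡ 326^2 = 106276 ≡ 287 (mod 403)
8^32 ≡ 287^2 = 82369 ≡ 157 (mod 403)
8^64 ≡ 157^2 = 24649 ≡ 66 (mod 403)
8^128 ≡ 66^2 = 4356 ≡ 326 (mod 403)
8^256 ≡ 326^2 = 106276 ≡ 287 (mod 403)
402 = 256 + 128 + 16 + 2 in binary powers of 2.
So 8^402 ≡ 287 · 326 · 287 · 64 ≡ 64 (mod 403).
Since 64 ≠ 1, base 8 is a Fermat witness: 403 is composite.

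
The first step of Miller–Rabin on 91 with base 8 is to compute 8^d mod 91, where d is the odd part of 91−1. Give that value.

8

91 − 1 = 90 = 2^1 · 45, so d = 45.
8^1 ≡ 8 (mod 91)
8^2 ≡ 8^2 = 64 ≡ 64 (mod 91)
8^4 ≡ 64^2 = 4096 ≡ 1 (mod 91)
8^8 ≡ 1^2 = 1 ≡ 1 (mod 91)
8^16 ≡ 1^2 = 1 ≡ 1 (mod 91)
8^32 ≡ 1^2 = 1 ≡ 1 (mod 91)
45 = 32 + 8 + 4 + 1 in binary powers of 2.
So 8^45 ≡ 1 · 1 · 1 · 8 ≡ 8 (mod 91).
Squaring chain: 8; never reaches −1, so base 8 is a Miller–Rabin witness that 91 is composite.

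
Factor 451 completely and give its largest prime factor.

41

451 = 11 · 41
41 is prime.
So 451 = 11 · 41; the largest prime factor is 41.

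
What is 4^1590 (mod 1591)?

692

4^1 ≡ 4 (mod 1591)
4^2 ≡ 4^2 = 16 ≡ 16 (mod 1591)
4^4 ≡ 16^2 = 256 ≡ 256 (mod 1591)
4^8 ≡ 256^2 = 65536 ≡ 305 (mod 1591)
4^16 ≡ 305^2 = 93025 ≡ 747 (mod 1591)
4^32 ≡ 747^2 = 558009 ≡ 1159 (mod 1591)
4^64 ≡ 1159^2 = 1343281 ≡ 477 (mod 1591)
4^128 ≡ 477^2 = 227529 ≡ 16 (mod 1591)
4^256 ≡ 16^2 = 256 ≡ 256 (mod 1591)
4^512 ≡ 256^2 = 65536 ≡ 305 (mod 1591)
4^1024 ≡ 305^2 = 93025 ≡ 747 (mod 1591)
1590 = 1024 + 512 + 32 + 16 + 4 + 2 in binary powers of 2.
So 4^1590 ≡ 747 · 305 · 1159 · 747 · 256 · 16 ≡ 692 (mod 1591).
Since 692 ≠ 1, base 4 is a Fermat witness: 1591 is composite.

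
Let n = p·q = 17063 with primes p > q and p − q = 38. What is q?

113

Since p = q + 38, we have 17063 = q(q + 38), so q² + 38q − 17063 = 0.
Discriminant: 38² + 4·17063 = 1444 + 68252 = 69696; √69696 = 264.
q = (−38 + 264)/2 = 113, and p = q + 38 = 151.
Check: 113 · 151 = 17063.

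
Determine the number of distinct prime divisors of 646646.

6

646646 = 2 · 323323
323323 = 7 · 46189
46189 = 11 · 4199
4199 = 13 · 323
323 = 17 · 19
646646 = 2 · 7 · 11 · 13 · 17 · 19, which has 6 distinct prime factors.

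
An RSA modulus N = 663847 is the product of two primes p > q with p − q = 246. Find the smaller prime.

Since p = q + 246, we have 663847 = q(q + 246), so q² + 246q − 663847 = 0.
Discriminant: 246² + 4·663847 = 60516 + 2655388 = 2715904; √2715904 = 1648.
q = (−246 + 1648)/2 = 701, and p = q + 246 = 947.
Check: 701 · 947 = 663847.

701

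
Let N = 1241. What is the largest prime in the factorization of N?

1241 = 17 · 73
73 is prime.
So 1241 = 17 · 73; the largest prime factor is 73.

73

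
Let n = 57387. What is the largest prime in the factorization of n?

57387 = 3 · 19129
19129 = 11 · 1739
1739 = 37 · 47
47 is prime.
So 57387 = 3 · 11 · 37 · 47; the largest prime factor is 47.

47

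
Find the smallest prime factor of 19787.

47

19787 is odd.
Digit sum 32, not divisible by 3.
Ends in 7: not divisible by 5.
7: 19787 = 7·2826 + 5
11: 19787 = 11·1798 + 9
13: 19787 = 13·1522 + 1
17: 19787 = 17·1163 + 16
19: 19787 = 19·1041 + 8
23: 19787 = 23·860 + 7
29: 19787 = 29·682 + 9
31: 19787 = 31·638 + 9
37: 19787 = 37·534 + 29
41: 19787 = 41·482 + 25
43: 19787 = 43·460 + 7
47: 19787 = 47·421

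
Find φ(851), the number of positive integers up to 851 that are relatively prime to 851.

Factor: 851 = 23 · 37.
φ(851) = (23−1) · (37−1) = 22 · 36 = 792.

792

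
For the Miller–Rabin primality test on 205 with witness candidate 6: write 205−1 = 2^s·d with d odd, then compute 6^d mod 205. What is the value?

151

205 − 1 = 204 = 2^2 · 51, so d = 51.
6^1 ≡ 6 (mod 205)
6^2 ≡ 6^2 = 36 ≡ 36 (mod 205)
6^4 ≡ 36^2 = 1296 ≡ 66 (mod 205)
6^8 ≡ 66^2 = 4356 ≡ 51 (mod 205)
6^16 ≡ 51^2 = 2601 ≡ 141 (mod 205)
6^32 ≡ 141^2 = 19881 ≡ 201 (mod 205)
51 = 32 + 16 + 2 + 1 in binary powers of 2.
So 6^51 ≡ 201 · 141 · 36 · 6 ≡ 151 (mod 205).
Squaring chain: 151 → 46; never reaches −1, so base 6 is a Miller–Rabin witness that 205 is composite.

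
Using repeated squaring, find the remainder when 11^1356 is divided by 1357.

1268

11^1 ≡ 11 (mod 1357)
11^2 ≡ 11^2 = 121 ≡ 121 (mod 1357)
11^4 ≡ 121^2 = 14641 ≡ 1071 (mod 1357)
11^8 ≡ 1071^2 = 1147041 ≡ 376 (mod 1357)
11^16 ≡ 376^2 = 141376 ≡ 248 (mod 1357)
11^32 ≡ 248^2 = 61504 ≡ 439 (mod 1357)
11^64 ≡ 439^2 = 192721 ≡ 27 (mod 1357)
11^128 ≡ 27^2 = 729 ≡ 729 (mod 1357)
11^256 ≡ 729^2 = 531441 ≡ 854 (mod 1357)
11^512 ≡ 854^2 = 729316 ≡ 607 (mod 1357)
11^1024 ≡ 607^2 = 368449 ≡ 702 (mod 1357)
1356 = 1024 + 256 + 64 + 8 + 4 in binary powers of 2.
So 11^1356 ≡ 702 · 854 · 27 · 376 · 1071 ≡ 1268 (mod 1357).
Since 1268 ≠ 1, base 11 is a Fermat witness: 1357 is composite.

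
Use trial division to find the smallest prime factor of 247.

247 is odd.
Digit sum 13, not divisible by 3.
Ends in 7: not divisible by 5.
7: 247 = 7·35 + 2
11: 247 = 11·22 + 5
13: 247 = 13·19

13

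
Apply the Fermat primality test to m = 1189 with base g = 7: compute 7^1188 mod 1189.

45

7^1 ≡ 7 (mod 1189)
7^2 ≡ 7^2 = 49 ≡ 49 (mod 1189)
7^4 ≡ 49^2 = 2401 ≡ 23 (mod 1189)
7^8 ≡ 23^2 = 529 ≡ 529 (mod 1189)
7^16 ≡ 529^2 = 279841 ≡ 426 (mod 1189)
7^32 ≡ 426^2 = 181476 ≡ 748 (mod 1189)
7^64 ≡ 748^2 = 559504 ≡ 674 (mod 1189)
7^128 ≡ 674^2 = 454276 ≡ 78 (mod 1189)
7^256 ≡ 78^2 = 6084 ≡ 139 (mod 1189)
7^512 ≡ 139^2 = 19321 ≡ 297 (mod 1189)
7^1024 ≡ 297^2 = 88209 ≡ 223 (mod 1189)
1188 = 1024 + 128 + 32 + 4 in binary powers of 2.
So 7^1188 ≡ 223 · 78 · 748 · 23 ≡ 45 (mod 1189).
Since 45 ≠ 1, base 7 is a Fermat witness: 1189 is composite.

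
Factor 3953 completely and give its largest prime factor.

3953 = 59 · 67
67 is prime.
So 3953 = 59 · 67; the largest prime factor is 67.

67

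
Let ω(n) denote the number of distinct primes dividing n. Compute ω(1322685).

6

1322685 = 3^2 · 146965
146965 = 5 · 29393
29393 = 7 · 4199
4199 = 13 · 323
323 = 17 · 19
1322685 = 3^2 · 5 · 7 · 13 · 17 · 19, which has 6 distinct prime factors.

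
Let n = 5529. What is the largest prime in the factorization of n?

97

5529 = 3 · 1843
1843 = 19 · 97
97 is prime.
So 5529 = 3 · 19 · 97; the largest prime factor is 97.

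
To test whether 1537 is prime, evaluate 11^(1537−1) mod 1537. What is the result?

11^1 ≡ 11 (mod 1537)
11^2 ≡ 11^2 = 121 ≡ 121 (mod 1537)
11^4 ≡ 121^2 = 14641 ≡ 808 (mod 1537)
11^8 ≡ 808^2 = 652864 ≡ 1176 (mod 1537)
11^16 ≡ 1176^2 = 1382976 ≡ 1213 (mod 1537)
11^32 ≡ 1213^2 = 1471369 ≡ 460 (mod 1537)
11^64 ≡ 460^2 = 211600 ≡ 1031 (mod 1537)
11^128 ≡ 1031^2 = 1062961 ≡ 894 (mod 1537)
11^256 ≡ 894^2 = 799236 ≡ 1533 (mod 1537)
11^512 ≡ 1533^2 = 2350089 ≡ 16 (mod 1537)
11^1024 ≡ 16^2 = 256 ≡ 256 (mod 1537)
1536 = 1024 + 512 in binary powers of 2.
So 11^1536 ≡ 256 · 16 ≡ 1022 (mod 1537).
Since 1022 ≠ 1, base 11 is a Fermat witness: 1537 is composite.

1022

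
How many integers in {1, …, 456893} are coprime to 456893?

Factor: 456893 = 19 · 139 · 173.
φ(456893) = (19−1) · (139−1) · (173−1) = 18 · 138 · 172 = 427248.

427248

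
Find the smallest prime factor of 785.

5

785 is odd.
Digit sum 20, not divisible by 3.
Ends in 5: divisible by 5.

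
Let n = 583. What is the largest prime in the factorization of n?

53

583 = 11 · 53
53 is prime.
So 583 = 11 · 53; the largest prime factor is 53.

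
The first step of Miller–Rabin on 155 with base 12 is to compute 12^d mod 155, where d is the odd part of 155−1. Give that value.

42

155 − 1 = 154 = 2^1 · 77, so d = 77.
12^1 ≡ 12 (mod 155)
12^2 ≡ 12^2 = 144 ≡ 144 (mod 155)
12^4 ≡ 144^2 = 20736 ≡ 121 (mod 155)
12^8 ≡ 121^2 = 14641 ≡ 71 (mod 155)
12^16 ≡ 71^2 = 5041 ≡ 81 (mod 155)
12^32 ≡ 81^2 = 6561 ≡ 51 (mod 155)
12^64 ≡ 51^2 = 2601 ≡ 121 (mod 155)
77 = 64 + 8 + 4 + 1 in binary powers of 2.
So 12^77 ≡ 121 · 71 · 121 · 12 ≡ 42 (mod 155).
Squaring chain: 42; never reaches −1, so base 12 is a Miller–Rabin witness that 155 is composite.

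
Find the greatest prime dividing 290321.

290321 = 41 · 7081
7081 = 73 · 97
97 is prime.
So 290321 = 41 · 73 · 97; the largest prime factor is 97.

97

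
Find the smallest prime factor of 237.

3

237 is odd.
Digit sum 12, divisible by 3.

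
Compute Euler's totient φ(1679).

1584

Factor: 1679 = 23 · 73.
φ(1679) = (23−1) · (73−1) = 22 · 72 = 1584.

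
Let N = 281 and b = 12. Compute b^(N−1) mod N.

1

12^1 ≡ 12 (mod 281)
12^2 ≡ 12^2 = 144 ≡ 144 (mod 281)
12^4 ≡ 144^2 = 20736 ≡ 223 (mod 281)
12^8 ≡ 223^2 = 49729 ≡ 273 (mod 281)
12^16 ≡ 273^2 = 74529 ≡ 64 (mod 281)
12^32 ≡ 64^2 = 4096 ≡ 162 (mod 281)
12^64 ≡ 162^2 = 26244 ≡ 111 (mod 281)
12^128 ≡ 111^2 = 12321 ≡ 238 (mod 281)
12^256 ≡ 238^2 = 56644 ≡ 163 (mod 281)
280 = 256 + 16 + 8 in binary powers of 2.
So 12^280 ≡ 163 · 64 · 273 ≡ 1 (mod 281).
Since the result is 1, base 12 gives no evidence that 281 is composite.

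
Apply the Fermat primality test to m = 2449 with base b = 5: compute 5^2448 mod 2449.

1985

5^1 ≡ 5 (mod 2449)
5^2 ≡ 5^2 = 25 ≡ 25 (mod 2449)
5^4 ≡ 25^2 = 625 ≡ 625 (mod 2449)
5^8 ≡ 625^2 = 390625 ≡ 1234 (mod 2449)
5^16 ≡ 1234^2 = 1522756 ≡ 1927 (mod 2449)
5^32 ≡ 1927^2 = 3713329 ≡ 645 (mod 2449)
5^64 ≡ 645^2 = 416025 ≡ 2144 (mod 2449)
5^128 ≡ 2144^2 = 4596736 ≡ 2412 (mod 2449)
5^256 ≡ 2412^2 = 5817744 ≡ 1369 (mod 2449)
5^512 ≡ 1369^2 = 1874161 ≡ 676 (mod 2449)
5^1024 ≡ 676^2 = 456976 ≡ 1462 (mod 2449)
5^2048 ≡ 1462^2 = 2137444 ≡ 1916 (mod 2449)
2448 = 2048 + 256 + 128 + 16 in binary powers of 2.
So 5^2448 ≡ 1916 · 1369 · 2412 · 1927 ≡ 1985 (mod 2449).
Since 1985 ≠ 1, base 5 is a Fermat witness: 2449 is composite.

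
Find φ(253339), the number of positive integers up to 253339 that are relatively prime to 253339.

239040

Factor: 253339 = 37 · 41 · 167.
φ(253339) = (37−1) · (41−1) · (167−1) = 36 · 40 · 166 = 239040.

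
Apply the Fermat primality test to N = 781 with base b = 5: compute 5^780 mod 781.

1

5^1 ≡ 5 (mod 781)
5^2 ≡ 5^2 = 25 ≡ 25 (mod 781)
5^4 ≡ 25^2 = 625 ≡ 625 (mod 781)
5^8 ≡ 625^2 = 390625 ≡ 125 (mod 781)
5^16 ≡ 125^2 = 15625 ≡ 5 (mod 781)
5^32 ≡ 5^2 = 25 ≡ 25 (mod 781)
5^64 ≡ 25^2 = 625 ≡ 625 (mod 781)
5^128 ≡ 625^2 = 390625 ≡ 125 (mod 781)
5^256 ≡ 125^2 = 15625 ≡ 5 (mod 781)
5^512 ≡ 5^2 = 25 ≡ 25 (mod 781)
780 = 512 + 256 + 8 + 4 in binary powers of 2.
So 5^780 ≡ 25 · 5 · 125 · 625 ≡ 1 (mod 781).
Since the result is 1, base 5 gives no evidence that 781 is composite.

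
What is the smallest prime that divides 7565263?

71

7565263 is odd.
Digit sum 34, not divisible by 3.
Ends in 3: not divisible by 5.
7: 7565263 = 7·1080751 + 6
11: 7565263 = 11·687751 + 2
13: 7565263 = 13·581943 + 4
17: 7565263 = 17·445015 + 8
19: 7565263 = 19·398171 + 14
23: 7565263 = 23·328924 + 11
29: 7565263 = 29·260871 + 4
31: 7565263 = 31·244040 + 23
37: 7565263 = 37·204466 + 21
41: 7565263 = 41·184518 + 25
43: 7565263 = 43·175936 + 15
47: 7565263 = 47·160963 + 2
53: 7565263 = 53·142740 + 43
59: 7565263 = 59·128224 + 47
61: 7565263 = 61·124020 + 43
67: 7565263 = 67·112914 + 25
71: 7565263 = 71·106553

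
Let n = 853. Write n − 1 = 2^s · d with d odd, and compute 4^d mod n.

853 − 1 = 852 = 2^2 · 213, so d = 213.
4^1 ≡ 4 (mod 853)
4^2 ≡ 4^2 = 16 ≡ 16 (mod 853)
4^4 ≡ 16^2 = 256 ≡ 256 (mod 853)
4^8 ≡ 256^2 = 65536 ≡ 708 (mod 853)
4^16 ≡ 708^2 = 501264 ≡ 553 (mod 853)
4^32 ≡ 553^2 = 305809 ≡ 435 (mod 853)
4^64 ≡ 435^2 = 189225 ≡ 712 (mod 853)
4^128 ≡ 712^2 = 506944 ≡ 262 (mod 853)
213 = 128 + 64 + 16 + 4 + 1 in binary powers of 2.
So 4^213 ≡ 262 · 712 · 553 · 256 · 4 ≡ 852 (mod 853).
Since 4^d ≡ 852 (mod 853), base 4 does not prove 853 composite.

852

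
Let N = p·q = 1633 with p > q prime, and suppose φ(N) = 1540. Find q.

23

φ(n) = (p−1)(q−1) = n − (p+q) + 1, so p + q = 1633 − 1540 + 1 = 94.
p and q are the roots of t² − 94t + 1633 = 0.
Discriminant: 94² − 4·1633 = 8836 − 6532 = 2304; √2304 = 48.
q = (94 − 48)/2 = 23, p = (94 + 48)/2 = 71.
Check: 23 · 71 = 1633.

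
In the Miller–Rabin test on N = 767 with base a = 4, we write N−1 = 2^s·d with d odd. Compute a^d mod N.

767 − 1 = 766 = 2^1 · 383, so d = 383.
4^1 ≡ 4 (mod 767)
4^2 ≡ 4^2 = 16 ≡ 16 (mod 767)
4^4 ≡ 16^2 = 256 ≡ 256 (mod 767)
4^8 ≡ 256^2 = 65536 ≡ 341 (mod 767)
4^16 ≡ 341^2 = 116281 ≡ 464 (mod 767)
4^32 ≡ 464^2 = 215296 ≡ 536 (mod 767)
4^64 ≡ 536^2 = 287296 ≡ 438 (mod 767)
4^128 ≡ 438^2 = 191844 ≡ 94 (mod 767)
4^256 ≡ 94^2 = 8836 ≡ 399 (mod 767)
383 = 256 + 64 + 32 + 16 + 8 + 4 + 2 + 1 in binary powers of 2.
So 4^383 ≡ 399 · 438 · 536 · 464 · 341 · 256 · 16 · 4 ≡ 556 (mod 767).
Squaring chain: 556; never reaches −1, so base 4 is a Miller–Rabin witness that 767 is composite.

556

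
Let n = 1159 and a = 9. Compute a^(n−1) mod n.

790

9^1 ≡ 9 (mod 1159)
9^2 ≡ 9^2 = 81 ≡ 81 (mod 1159)
9^4 ≡ 81^2 = 6561 ≡ 766 (mod 1159)
9^8 ≡ 766^2 = 586756 ≡ 302 (mod 1159)
9^16 ≡ 302^2 = 91204 ≡ 802 (mod 1159)
9^32 ≡ 802^2 = 643204 ≡ 1118 (mod 1159)
9^64 ≡ 1118^2 = 1249924 ≡ 522 (mod 1159)
9^128 ≡ 522^2 = 272484 ≡ 119 (mod 1159)
9^256 ≡ 119^2 = 14161 ≡ 253 (mod 1159)
9^512 ≡ 253^2 = 64009 ≡ 264 (mod 1159)
9^1024 ≡ 264^2 = 69696 ≡ 156 (mod 1159)
1158 = 1024 + 128 + 4 + 2 in binary powers of 2.
So 9^1158 ≡ 156 · 119 · 766 · 81 ≡ 790 (mod 1159).
Since 790 ≠ 1, base 9 is a Fermat witness: 1159 is composite.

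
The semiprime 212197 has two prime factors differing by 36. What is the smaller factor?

Since p = q + 36, we have 212197 = q(q + 36), so q² + 36q − 212197 = 0.
Discriminant: 36² + 4·212197 = 1296 + 848788 = 850084; √850084 = 922.
q = (−36 + 922)/2 = 443, and p = q + 36 = 479.
Check: 443 · 479 = 212197.

443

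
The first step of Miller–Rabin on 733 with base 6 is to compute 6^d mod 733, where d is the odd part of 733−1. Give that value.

380

733 − 1 = 732 = 2^2 · 183, so d = 183.
6^1 ≡ 6 (mod 733)
6^2 ≡ 6^2 = 36 ≡ 36 (mod 733)
6^4 ≡ 36^2 = 1296 ≡ 563 (mod 733)
6^8 ≡ 563^2 = 316969 ≡ 313 (mod 733)
6^16 ≡ 313^2 = 97969 ≡ 480 (mod 733)
6^32 ≡ 480^2 = 230400 ≡ 238 (mod 733)
6^64 ≡ 238^2 = 56644 ≡ 203 (mod 733)
6^128 ≡ 203^2 = 41209 ≡ 161 (mod 733)
183 = 128 + 32 + 16 + 4 + 2 + 1 in binary powers of 2.
So 6^183 ≡ 161 · 238 · 480 · 563 · 36 · 6 ≡ 380 (mod 733).
Squaring chain: 380 → 732; reaches −1, so base 6 does not prove 733 composite.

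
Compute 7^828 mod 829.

1

7^1 ≡ 7 (mod 829)
7^2 ≡ 7^2 = 49 ≡ 49 (mod 829)
7^4 ≡ 49^2 = 2401 ≡ 743 (mod 829)
7^8 ≡ 743^2 = 552049 ≡ 764 (mod 829)
7^16 ≡ 764^2 = 583696 ≡ 80 (mod 829)
7^32 ≡ 80^2 = 6400 ≡ 597 (mod 829)
7^64 ≡ 597^2 = 356409 ≡ 768 (mod 829)
7^128 ≡ 768^2 = 589824 ≡ 405 (mod 829)
7^256 ≡ 405^2 = 164025 ≡ 712 (mod 829)
7^512 ≡ 712^2 = 506944 ≡ 425 (mod 829)
828 = 512 + 256 + 32 + 16 + 8 + 4 in binary powers of 2.
So 7^828 ≡ 425 · 712 · 597 · 80 · 764 · 743 ≡ 1 (mod 829).
Since the result is 1, base 7 gives no evidence that 829 is composite.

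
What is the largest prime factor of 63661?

63661 = 13 · 4897
4897 = 59 · 83
83 is prime.
So 63661 = 13 · 59 · 83; the largest prime factor is 83.

83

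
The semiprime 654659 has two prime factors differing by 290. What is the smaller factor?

Since p = q + 290, we have 654659 = q(q + 290), so q² + 290q − 654659 = 0.
Discriminant: 290² + 4·654659 = 84100 + 2618636 = 2702736; √2702736 = 1644.
q = (−290 + 1644)/2 = 677, and p = q + 290 = 967.
Check: 677 · 967 = 654659.

677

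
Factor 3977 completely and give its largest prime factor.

3977 = 41 · 97
97 is prime.
So 3977 = 41 · 97; the largest prime factor is 97.

97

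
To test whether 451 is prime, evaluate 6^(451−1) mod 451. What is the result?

155

6^1 ≡ 6 (mod 451)
6^2 ≡ 6^2 = 36 ≡ 36 (mod 451)
6^4 ≡ 36^2 = 1296 ≡ 394 (mod 451)
6^8 ≡ 394^2 = 155236 ≡ 92 (mod 451)
6^16 ≡ 92^2 = 8464 ≡ 346 (mod 451)
6^32 ≡ 346^2 = 119716 ≡ 201 (mod 451)
6^64 ≡ 201^2 = 40401 ≡ 262 (mod 451)
6^128 ≡ 262^2 = 68644 ≡ 92 (mod 451)
6^256 ≡ 92^2 = 8464 ≡ 346 (mod 451)
450 = 256 + 128 + 64 + 2 in binary powers of 2.
So 6^450 ≡ 346 · 92 · 262 · 36 ≡ 155 (mod 451).
Since 155 ≠ 1, base 6 is a Fermat witness: 451 is composite.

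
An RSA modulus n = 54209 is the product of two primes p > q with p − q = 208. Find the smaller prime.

151

Since p = q + 208, we have 54209 = q(q + 208), so q² + 208q − 54209 = 0.
Discriminant: 208² + 4·54209 = 43264 + 216836 = 260100; √260100 = 510.
q = (−208 + 510)/2 = 151, and p = q + 208 = 359.
Check: 151 · 359 = 54209.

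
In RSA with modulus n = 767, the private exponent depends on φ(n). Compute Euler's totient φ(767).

696

Factor: 767 = 13 · 59.
φ(767) = (13−1) · (59−1) = 12 · 58 = 696.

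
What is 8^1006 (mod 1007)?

8^1 ≡ 8 (mod 1007)
8^2 ≡ 8^2 = 64 ≡ 64 (mod 1007)
8^4 ≡ 64^2 = 4096 ≡ 68 (mod 1007)
8^8 ≡ 68^2 = 4624 ≡ 596 (mod 1007)
8^16 ≡ 596^2 = 355216 ≡ 752 (mod 1007)
8^32 ≡ 752^2 = 565504 ≡ 577 (mod 1007)
8^64 ≡ 577^2 = 332929 ≡ 619 (mod 1007)
8^128 ≡ 619^2 = 383161 ≡ 501 (mod 1007)
8^256 ≡ 501^2 = 251001 ≡ 258 (mod 1007)
8^512 ≡ 258^2 = 66564 ≡ 102 (mod 1007)
1006 = 512 + 256 + 128 + 64 + 32 + 8 + 4 + 2 in binary powers of 2.
So 8^1006 ≡ 102 · 258 · 501 · 619 · 577 · 596 · 68 · 64 ≡ 163 (mod 1007).
Since 163 ≠ 1, base 8 is a Fermat witness: 1007 is composite.

163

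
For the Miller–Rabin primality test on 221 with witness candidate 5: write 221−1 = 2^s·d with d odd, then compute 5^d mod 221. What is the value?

112

221 − 1 = 220 = 2^2 · 55, so d = 55.
5^1 ≡ 5 (mod 221)
5^2 ≡ 5^2 = 25 ≡ 25 (mod 221)
5^4 ≡ 25^2 = 625 ≡ 183 (mod 221)
5^8 ≡ 183^2 = 33489 ≡ 118 (mod 221)
5^16 ≡ 118^2 = 13924 ≡ 1 (mod 221)
5^32 ≡ 1^2 = 1 ≡ 1 (mod 221)
55 = 32 + 16 + 4 + 2 + 1 in binary powers of 2.
So 5^55 ≡ 1 · 1 · 183 · 25 · 5 ≡ 112 (mod 221).
Squaring chain: 112 → 168; never reaches −1, so base 5 is a Miller–Rabin witness that 221 is composite.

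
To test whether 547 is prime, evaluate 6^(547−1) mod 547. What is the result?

6^1 ≡ 6 (mod 547)
6^2 ≡ 6^2 = 36 ≡ 36 (mod 547)
6^4 ≡ 36^2 = 1296 ≡ 202 (mod 547)
6^8 ≡ 202^2 = 40804 ≡ 326 (mod 547)
6^16 ≡ 326^2 = 106276 ≡ 158 (mod 547)
6^32 ≡ 158^2 = 24964 ≡ 349 (mod 547)
6^64 ≡ 349^2 = 121801 ≡ 367 (mod 547)
6^128 ≡ 367^2 = 134689 ≡ 127 (mod 547)
6^256 ≡ 127^2 = 16129 ≡ 266 (mod 547)
6^512 ≡ 266^2 = 70756 ≡ 193 (mod 547)
546 = 512 + 32 + 2 in binary powers of 2.
So 6^546 ≡ 193 · 349 · 36 ≡ 1 (mod 547).
Since the result is 1, base 6 gives no evidence that 547 is composite.

1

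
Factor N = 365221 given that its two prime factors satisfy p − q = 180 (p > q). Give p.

701

Since p = q + 180, we have 365221 = q(q + 180), so q² + 180q − 365221 = 0.
Discriminant: 180² + 4·365221 = 32400 + 1460884 = 1493284; √1493284 = 1222.
q = (−180 + 1222)/2 = 521, and p = q + 180 = 701.
Check: 521 · 701 = 365221.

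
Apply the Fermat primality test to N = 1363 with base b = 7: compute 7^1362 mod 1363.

7^1 ≡ 7 (mod 1363)
7^2 ≡ 7^2 = 49 ≡ 49 (mod 1363)
7^4 ≡ 49^2 = 2401 ≡ 1038 (mod 1363)
7^8 ≡ 1038^2 = 1077444 ≡ 674 (mod 1363)
7^16 ≡ 674^2 = 454276 ≡ 397 (mod 1363)
7^32 ≡ 397^2 = 157609 ≡ 864 (mod 1363)
7^64 ≡ 864^2 = 746496 ≡ 935 (mod 1363)
7^128 ≡ 935^2 = 874225 ≡ 542 (mod 1363)
7^256 ≡ 542^2 = 293764 ≡ 719 (mod 1363)
7^512 ≡ 719^2 = 516961 ≡ 384 (mod 1363)
7^1024 ≡ 384^2 = 147456 ≡ 252 (mod 1363)
1362 = 1024 + 256 + 64 + 16 + 2 in binary powers of 2.
So 7^1362 ≡ 252 · 719 · 935 · 397 · 49 ≡ 545 (mod 1363).
Since 545 ≠ 1, base 7 is a Fermat witness: 1363 is composite.

545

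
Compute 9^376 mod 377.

256

9^1 ≡ 9 (mod 377)
9^2 ≡ 9^2 = 81 ≡ 81 (mod 377)
9^4 ≡ 81^2 = 6561 ≡ 152 (mod 377)
9^8 ≡ 152^2 = 23104 ≡ 107 (mod 377)
9^16 ≡ 107^2 = 11449 ≡ 139 (mod 377)
9^32 ≡ 139^2 = 19321 ≡ 94 (mod 377)
9^64 ≡ 94^2 = 8836 ≡ 165 (mod 377)
9^128 ≡ 165^2 = 27225 ≡ 81 (mod 377)
9^256 ≡ 81^2 = 6561 ≡ 152 (mod 377)
376 = 256 + 64 + 32 + 16 + 8 in binary powers of 2.
So 9^376 ≡ 152 · 165 · 94 · 139 · 107 ≡ 256 (mod 377).
Since 256 ≠ 1, base 9 is a Fermat witness: 377 is composite.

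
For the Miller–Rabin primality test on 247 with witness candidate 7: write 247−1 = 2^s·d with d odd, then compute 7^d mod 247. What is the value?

247 − 1 = 246 = 2^1 · 123, so d = 123.
7^1 ≡ 7 (mod 247)
7^2 ≡ 7^2 = 49 ≡ 49 (mod 247)
7^4 ≡ 49^2 = 2401 ≡ 178 (mod 247)
7^8 ≡ 178^2 = 31684 ≡ 68 (mod 247)
7^16 ≡ 68^2 = 4624 ≡ 178 (mod 247)
7^32 ≡ 178^2 = 31684 ≡ 68 (mod 247)
7^64 ≡ 68^2 = 4624 ≡ 178 (mod 247)
123 = 64 + 32 + 16 + 8 + 2 + 1 in binary powers of 2.
So 7^123 ≡ 178 · 68 · 178 · 68 · 49 · 7 ≡ 96 (mod 247).
Squaring chain: 96; never reaches −1, so base 7 is a Miller–Rabin witness that 247 is composite.

96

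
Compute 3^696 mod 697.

288

3^1 ≡ 3 (mod 697)
3^2 ≡ 3^2 = 9 ≡ 9 (mod 697)
3^4 ≡ 9^2 = 81 ≡ 81 (mod 697)
3^8 ≡ 81^2 = 6561 ≡ 288 (mod 697)
3^16 ≡ 288^2 = 82944 ≡ 1 (mod 697)
3^32 ≡ 1^2 = 1 ≡ 1 (mod 697)
3^64 ≡ 1^2 = 1 ≡ 1 (mod 697)
3^128 ≡ 1^2 = 1 ≡ 1 (mod 697)
3^256 ≡ 1^2 = 1 ≡ 1 (mod 697)
3^512 ≡ 1^2 = 1 ≡ 1 (mod 697)
696 = 512 + 128 + 32 + 16 + 8 in binary powers of 2.
So 3^696 ≡ 1 · 1 · 1 · 1 · 288 ≡ 288 (mod 697).
Since 288 ≠ 1, base 3 is a Fermat witness: 697 is composite.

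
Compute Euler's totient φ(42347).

Factor: 42347 = 17 · 47 · 53.
φ(42347) = (17−1) · (47−1) · (53−1) = 16 · 46 · 52 = 38272.

38272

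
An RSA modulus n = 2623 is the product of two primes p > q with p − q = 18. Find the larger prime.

Since p = q + 18, we have 2623 = q(q + 18), so q² + 18q − 2623 = 0.
Discriminant: 18² + 4·2623 = 324 + 10492 = 10816; √10816 = 104.
q = (−18 + 104)/2 = 43, and p = q + 18 = 61.
Check: 43 · 61 = 2623.

61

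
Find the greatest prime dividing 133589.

89

133589 = 19 · 7031
7031 = 79 · 89
89 is prime.
So 133589 = 19 · 79 · 89; the largest prime factor is 89.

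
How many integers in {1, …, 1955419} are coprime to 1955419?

Factor: 1955419 = 89 · 127 · 173.
φ(1955419) = (89−1) · (127−1) · (173−1) = 88 · 126 · 172 = 1907136.

1907136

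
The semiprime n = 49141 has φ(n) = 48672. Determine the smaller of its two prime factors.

φ(n) = (p−1)(q−1) = n − (p+q) + 1, so p + q = 49141 − 48672 + 1 = 470.
p and q are the roots of t² − 470t + 49141 = 0.
Discriminant: 470² − 4·49141 = 220900 − 196564 = 24336; √24336 = 156.
q = (470 − 156)/2 = 157, p = (470 + 156)/2 = 313.
Check: 157 · 313 = 49141.

157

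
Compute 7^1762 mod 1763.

1197

7^1 ≡ 7 (mod 1763)
7^2 ≡ 7^2 = 49 ≡ 49 (mod 1763)
7^4 ≡ 49^2 = 2401 ≡ 638 (mod 1763)
7^8 ≡ 638^2 = 407044 ≡ 1554 (mod 1763)
7^16 ≡ 1554^2 = 2414916 ≡ 1369 (mod 1763)
7^32 ≡ 1369^2 = 1874161 ≡ 92 (mod 1763)
7^64 ≡ 92^2 = 8464 ≡ 1412 (mod 1763)
7^128 ≡ 1412^2 = 1993744 ≡ 1554 (mod 1763)
7^256 ≡ 1554^2 = 2414916 ≡ 1369 (mod 1763)
7^512 ≡ 1369^2 = 1874161 ≡ 92 (mod 1763)
7^1024 ≡ 92^2 = 8464 ≡ 1412 (mod 1763)
1762 = 1024 + 512 + 128 + 64 + 32 + 2 in binary powers of 2.
So 7^1762 ≡ 1412 · 92 · 1554 · 1412 · 92 · 49 ≡ 1197 (mod 1763).
Since 1197 ≠ 1, base 7 is a Fermat witness: 1763 is composite.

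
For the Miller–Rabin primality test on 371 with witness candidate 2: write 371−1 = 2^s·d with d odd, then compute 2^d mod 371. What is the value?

371 − 1 = 370 = 2^1 · 185, so d = 185.
2^1 ≡ 2 (mod 371)
2^2 ≡ 2^2 = 4 ≡ 4 (mod 371)
2^4 ≡ 4^2 = 16 ≡ 16 (mod 371)
2^8 ≡ 16^2 = 256 ≡ 256 (mod 371)
2^16 ≡ 256^2 = 65536 ≡ 240 (mod 371)
2^32 ≡ 240^2 = 57600 ≡ 95 (mod 371)
2^64 ≡ 95^2 = 9025 ≡ 121 (mod 371)
2^128 ≡ 121^2 = 14641 ≡ 172 (mod 371)
185 = 128 + 32 + 16 + 8 + 1 in binary powers of 2.
So 2^185 ≡ 172 · 95 · 240 · 256 · 2 ≡ 151 (mod 371).
Squaring chain: 151; never reaches −1, so base 2 is a Miller–Rabin witness that 371 is composite.

151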